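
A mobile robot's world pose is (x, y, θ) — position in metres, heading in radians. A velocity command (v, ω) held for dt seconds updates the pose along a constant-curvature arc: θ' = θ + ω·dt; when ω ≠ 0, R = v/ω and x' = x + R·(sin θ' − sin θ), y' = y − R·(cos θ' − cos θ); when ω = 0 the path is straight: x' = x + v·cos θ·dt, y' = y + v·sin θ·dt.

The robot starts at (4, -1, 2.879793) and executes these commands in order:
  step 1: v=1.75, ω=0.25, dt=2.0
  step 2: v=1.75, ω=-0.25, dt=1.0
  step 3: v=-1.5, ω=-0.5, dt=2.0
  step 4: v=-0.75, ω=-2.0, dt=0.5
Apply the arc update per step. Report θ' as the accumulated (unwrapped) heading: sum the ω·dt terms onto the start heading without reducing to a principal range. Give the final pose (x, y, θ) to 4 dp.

step 1: θ'=3.3798 (R=7.0000) → pose (0.5366, -0.9591, 3.3798)
step 2: θ'=3.1298 (R=-7.0000) → pose (-1.1977, -1.1563, 3.1298)
step 3: θ'=2.1298 (R=3.0000) → pose (1.3103, -2.5651, 2.1298)
step 4: θ'=1.1298 (R=0.3750) → pose (1.3315, -2.9240, 1.1298)

(1.3315, -2.9240, 1.1298)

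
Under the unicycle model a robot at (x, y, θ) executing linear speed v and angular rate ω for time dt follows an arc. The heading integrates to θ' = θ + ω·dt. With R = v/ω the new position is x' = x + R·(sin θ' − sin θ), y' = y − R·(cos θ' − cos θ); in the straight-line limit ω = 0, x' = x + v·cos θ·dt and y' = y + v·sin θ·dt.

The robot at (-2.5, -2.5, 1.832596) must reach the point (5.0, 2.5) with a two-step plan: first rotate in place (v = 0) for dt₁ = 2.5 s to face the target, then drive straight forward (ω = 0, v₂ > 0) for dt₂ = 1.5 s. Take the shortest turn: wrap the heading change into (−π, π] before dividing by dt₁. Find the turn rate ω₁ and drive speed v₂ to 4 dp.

heading to target = atan2(2.5−-2.5, 5−-2.5) = 0.5880
Δθ = wrap(0.5880 − 1.8326) = -1.2446; ω₁ = Δθ/dt₁ = -0.4978
distance = √((5−-2.5)² + (2.5−-2.5)²) = 9.0139; v₂ = distance/dt₂ = 6.0093

ω₁ = -0.4978, v₂ = 6.0093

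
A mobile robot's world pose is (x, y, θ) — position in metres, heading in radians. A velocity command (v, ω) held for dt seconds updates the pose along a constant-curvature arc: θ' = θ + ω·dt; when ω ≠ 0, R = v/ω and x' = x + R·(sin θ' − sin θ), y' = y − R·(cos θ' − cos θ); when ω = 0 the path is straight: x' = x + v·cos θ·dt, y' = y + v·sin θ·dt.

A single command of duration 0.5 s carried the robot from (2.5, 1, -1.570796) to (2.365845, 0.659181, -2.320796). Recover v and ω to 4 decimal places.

Δθ = -2.320796 − -1.570796 = -0.750000
ω = Δθ/dt = -0.750000/0.5 = -1.5000
R = −Δy/(cos θ' − cos θ) = -0.5000
v = R·ω = -0.5000·-1.5000 = 0.7500

v = 0.7500, ω = -1.5000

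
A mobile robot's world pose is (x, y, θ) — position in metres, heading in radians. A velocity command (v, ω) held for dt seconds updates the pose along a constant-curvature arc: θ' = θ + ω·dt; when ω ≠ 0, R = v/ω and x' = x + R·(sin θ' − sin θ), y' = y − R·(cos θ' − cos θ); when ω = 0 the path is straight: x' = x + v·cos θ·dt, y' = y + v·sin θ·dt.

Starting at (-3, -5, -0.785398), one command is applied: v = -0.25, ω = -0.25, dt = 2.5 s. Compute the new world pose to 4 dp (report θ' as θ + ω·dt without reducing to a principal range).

θ' = -0.7854 + -0.25·2.5 = -1.4104
R = v/ω = -0.25/-0.25 = 1.0000
x' = -3 + 1.0000·(sin -1.4104 − sin -0.7854) = -3.2801
y' = -5 − 1.0000·(cos -1.4104 − cos -0.7854) = -4.4526

(-3.2801, -4.4526, -1.4104)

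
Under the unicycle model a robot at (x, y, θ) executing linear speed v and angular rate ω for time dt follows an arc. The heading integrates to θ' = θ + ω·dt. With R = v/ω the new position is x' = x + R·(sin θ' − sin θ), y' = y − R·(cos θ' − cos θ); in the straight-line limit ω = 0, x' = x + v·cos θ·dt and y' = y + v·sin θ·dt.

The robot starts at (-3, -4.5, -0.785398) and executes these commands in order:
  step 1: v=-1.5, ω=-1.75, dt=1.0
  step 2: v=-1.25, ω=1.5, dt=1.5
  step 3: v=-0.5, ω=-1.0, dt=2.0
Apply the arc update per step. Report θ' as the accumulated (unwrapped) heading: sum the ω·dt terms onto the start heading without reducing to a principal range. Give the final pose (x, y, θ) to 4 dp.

(-3.3593, -0.8976, -2.2854)

step 1: θ'=-2.5354 (R=0.8571) → pose (-2.8823, -3.1895, -2.5354)
step 2: θ'=-0.2854 (R=-0.8333) → pose (-3.1224, -1.7050, -0.2854)
step 3: θ'=-2.2854 (R=0.5000) → pose (-3.3593, -0.8976, -2.2854)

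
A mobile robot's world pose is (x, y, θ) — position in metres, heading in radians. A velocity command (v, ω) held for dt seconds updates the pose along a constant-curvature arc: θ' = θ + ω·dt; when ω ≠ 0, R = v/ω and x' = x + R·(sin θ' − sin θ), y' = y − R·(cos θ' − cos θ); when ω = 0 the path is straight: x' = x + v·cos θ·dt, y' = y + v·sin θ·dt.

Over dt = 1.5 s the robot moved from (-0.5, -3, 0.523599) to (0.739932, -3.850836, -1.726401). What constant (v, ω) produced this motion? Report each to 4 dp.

Δθ = -1.726401 − 0.523599 = -2.250000
ω = Δθ/dt = -2.250000/1.5 = -1.5000
R = Δx/(sin θ' − sin θ) = -0.8333
v = R·ω = -0.8333·-1.5000 = 1.2500

v = 1.2500, ω = -1.5000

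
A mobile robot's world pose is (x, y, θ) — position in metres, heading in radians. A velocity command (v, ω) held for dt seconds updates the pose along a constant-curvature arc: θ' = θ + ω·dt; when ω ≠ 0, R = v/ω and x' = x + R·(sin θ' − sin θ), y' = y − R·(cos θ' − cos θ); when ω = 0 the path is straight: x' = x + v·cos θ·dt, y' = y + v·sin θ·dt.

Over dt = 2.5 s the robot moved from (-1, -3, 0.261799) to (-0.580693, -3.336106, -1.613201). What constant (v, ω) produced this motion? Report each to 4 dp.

Δθ = -1.613201 − 0.261799 = -1.875000
ω = Δθ/dt = -1.875000/2.5 = -0.7500
R = Δx/(sin θ' − sin θ) = -0.3333
v = R·ω = -0.3333·-0.7500 = 0.2500

v = 0.2500, ω = -0.7500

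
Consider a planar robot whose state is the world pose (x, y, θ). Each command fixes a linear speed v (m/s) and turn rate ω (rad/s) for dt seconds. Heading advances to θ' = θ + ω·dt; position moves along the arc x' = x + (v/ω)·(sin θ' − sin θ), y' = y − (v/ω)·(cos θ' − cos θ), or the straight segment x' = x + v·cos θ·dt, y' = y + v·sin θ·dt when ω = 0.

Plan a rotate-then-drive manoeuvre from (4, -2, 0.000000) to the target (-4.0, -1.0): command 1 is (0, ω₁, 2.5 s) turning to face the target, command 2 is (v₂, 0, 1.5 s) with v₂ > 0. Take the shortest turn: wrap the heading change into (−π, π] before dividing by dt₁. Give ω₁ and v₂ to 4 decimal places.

heading to target = atan2(-1−-2, -4−4) = 3.0172
Δθ = wrap(3.0172 − 0.0000) = 3.0172; ω₁ = Δθ/dt₁ = 1.2069
distance = √((-4−4)² + (-1−-2)²) = 8.0623; v₂ = distance/dt₂ = 5.3748

ω₁ = 1.2069, v₂ = 5.3748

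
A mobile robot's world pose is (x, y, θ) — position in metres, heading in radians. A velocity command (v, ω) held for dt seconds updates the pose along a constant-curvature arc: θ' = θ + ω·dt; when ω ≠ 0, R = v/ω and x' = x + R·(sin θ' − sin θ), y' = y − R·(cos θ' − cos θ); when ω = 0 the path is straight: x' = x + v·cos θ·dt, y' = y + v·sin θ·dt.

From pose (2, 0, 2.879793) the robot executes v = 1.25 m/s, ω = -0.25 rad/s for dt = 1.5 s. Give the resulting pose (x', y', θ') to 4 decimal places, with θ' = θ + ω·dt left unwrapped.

θ' = 2.8798 + -0.25·1.5 = 2.5048
R = v/ω = 1.25/-0.25 = -5.0000
x' = 2 + -5.0000·(sin 2.5048 − sin 2.8798) = 0.3210
y' = 0 − -5.0000·(cos 2.5048 − cos 2.8798) = 0.8096

(0.3210, 0.8096, 2.5048)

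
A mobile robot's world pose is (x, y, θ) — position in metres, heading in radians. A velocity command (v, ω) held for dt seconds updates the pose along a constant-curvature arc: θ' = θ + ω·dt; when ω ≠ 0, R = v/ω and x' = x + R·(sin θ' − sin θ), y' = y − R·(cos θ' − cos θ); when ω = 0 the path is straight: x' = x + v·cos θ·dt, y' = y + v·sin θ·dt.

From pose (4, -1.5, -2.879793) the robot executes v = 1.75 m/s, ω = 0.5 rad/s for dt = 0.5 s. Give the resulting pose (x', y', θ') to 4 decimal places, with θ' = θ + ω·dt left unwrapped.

(3.1918, -1.8292, -2.6298)

θ' = -2.8798 + 0.5·0.5 = -2.6298
R = v/ω = 1.75/0.5 = 3.5000
x' = 4 + 3.5000·(sin -2.6298 − sin -2.8798) = 3.1918
y' = -1.5 − 3.5000·(cos -2.6298 − cos -2.8798) = -1.8292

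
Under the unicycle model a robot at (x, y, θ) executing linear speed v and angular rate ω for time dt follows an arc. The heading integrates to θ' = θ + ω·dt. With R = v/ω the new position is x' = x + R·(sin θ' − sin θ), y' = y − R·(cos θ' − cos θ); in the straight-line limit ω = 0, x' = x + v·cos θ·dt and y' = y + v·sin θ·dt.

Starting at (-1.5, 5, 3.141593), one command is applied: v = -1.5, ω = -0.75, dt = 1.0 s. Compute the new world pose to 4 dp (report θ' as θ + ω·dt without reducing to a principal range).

θ' = 3.1416 + -0.75·1.0 = 2.3916
R = v/ω = -1.5/-0.75 = 2.0000
x' = -1.5 + 2.0000·(sin 2.3916 − sin 3.1416) = -0.1367
y' = 5 − 2.0000·(cos 2.3916 − cos 3.1416) = 4.4634

(-0.1367, 4.4634, 2.3916)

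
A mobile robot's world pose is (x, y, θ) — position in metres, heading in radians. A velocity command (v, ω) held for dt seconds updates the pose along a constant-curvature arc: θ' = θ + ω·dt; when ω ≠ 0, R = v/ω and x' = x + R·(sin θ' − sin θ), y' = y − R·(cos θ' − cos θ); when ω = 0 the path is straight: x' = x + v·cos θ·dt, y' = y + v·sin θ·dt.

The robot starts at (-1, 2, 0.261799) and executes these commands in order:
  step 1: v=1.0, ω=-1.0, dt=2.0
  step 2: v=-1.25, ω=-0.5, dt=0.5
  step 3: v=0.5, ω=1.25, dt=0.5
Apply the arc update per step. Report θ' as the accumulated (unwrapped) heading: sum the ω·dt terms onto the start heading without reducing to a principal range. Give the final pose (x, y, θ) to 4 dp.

(0.3988, 1.2198, -1.3632)

step 1: θ'=-1.7382 (R=-1.0000) → pose (0.2448, 0.8675, -1.7382)
step 2: θ'=-1.9882 (R=2.5000) → pose (0.4245, 1.4644, -1.9882)
step 3: θ'=-1.3632 (R=0.4000) → pose (0.3988, 1.2198, -1.3632)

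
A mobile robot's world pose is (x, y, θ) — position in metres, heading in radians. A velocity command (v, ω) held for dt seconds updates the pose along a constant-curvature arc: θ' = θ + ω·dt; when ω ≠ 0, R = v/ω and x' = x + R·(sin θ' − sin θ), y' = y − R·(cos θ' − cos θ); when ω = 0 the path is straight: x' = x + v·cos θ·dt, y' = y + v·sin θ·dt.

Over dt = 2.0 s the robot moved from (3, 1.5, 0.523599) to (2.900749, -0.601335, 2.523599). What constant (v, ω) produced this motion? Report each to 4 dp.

v = -1.2500, ω = 1.0000

Δθ = 2.523599 − 0.523599 = 2.000000
ω = Δθ/dt = 2.000000/2.0 = 1.0000
R = −Δy/(cos θ' − cos θ) = -1.2500
v = R·ω = -1.2500·1.0000 = -1.2500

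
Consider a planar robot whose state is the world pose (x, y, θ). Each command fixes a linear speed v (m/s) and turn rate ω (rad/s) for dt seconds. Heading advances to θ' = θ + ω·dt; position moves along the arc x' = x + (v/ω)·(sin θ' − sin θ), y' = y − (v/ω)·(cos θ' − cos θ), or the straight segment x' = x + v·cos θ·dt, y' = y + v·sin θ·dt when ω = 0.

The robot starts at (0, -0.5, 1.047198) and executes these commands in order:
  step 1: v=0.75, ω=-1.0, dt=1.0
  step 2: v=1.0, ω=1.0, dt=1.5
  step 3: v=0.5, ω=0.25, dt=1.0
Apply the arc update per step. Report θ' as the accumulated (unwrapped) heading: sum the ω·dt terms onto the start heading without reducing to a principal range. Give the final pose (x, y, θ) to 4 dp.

(1.5162, 1.3456, 1.7972)

step 1: θ'=0.0472 (R=-0.7500) → pose (0.6141, -0.1258, 0.0472)
step 2: θ'=1.5472 (R=1.0000) → pose (1.5667, 0.8495, 1.5472)
step 3: θ'=1.7972 (R=2.0000) → pose (1.5162, 1.3456, 1.7972)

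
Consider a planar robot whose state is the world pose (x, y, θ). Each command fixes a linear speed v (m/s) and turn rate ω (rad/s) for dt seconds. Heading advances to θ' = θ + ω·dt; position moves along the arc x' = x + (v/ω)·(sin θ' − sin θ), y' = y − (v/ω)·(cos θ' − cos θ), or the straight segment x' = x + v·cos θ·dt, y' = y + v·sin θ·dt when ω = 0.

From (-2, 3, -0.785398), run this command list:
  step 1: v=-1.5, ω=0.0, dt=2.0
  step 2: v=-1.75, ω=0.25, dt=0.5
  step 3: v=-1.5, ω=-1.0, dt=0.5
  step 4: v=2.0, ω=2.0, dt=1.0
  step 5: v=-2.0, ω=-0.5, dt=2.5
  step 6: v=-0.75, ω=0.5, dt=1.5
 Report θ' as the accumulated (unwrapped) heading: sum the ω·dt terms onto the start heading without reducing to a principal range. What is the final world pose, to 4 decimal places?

step 1: θ'=-0.7854 (straight) → pose (-4.1213, 5.1213, -0.7854)
step 2: θ'=-0.6604 (R=-7.0000) → pose (-4.7770, 5.6998, -0.6604)
step 3: θ'=-1.1604 (R=1.5000) → pose (-5.2323, 6.2860, -1.1604)
step 4: θ'=0.8396 (R=1.0000) → pose (-3.5710, 6.0172, 0.8396)
step 5: θ'=-0.4104 (R=4.0000) → pose (-8.1444, 5.0204, -0.4104)
step 6: θ'=0.3396 (R=-1.5000) → pose (-9.2425, 5.0593, 0.3396)

(-9.2425, 5.0593, 0.3396)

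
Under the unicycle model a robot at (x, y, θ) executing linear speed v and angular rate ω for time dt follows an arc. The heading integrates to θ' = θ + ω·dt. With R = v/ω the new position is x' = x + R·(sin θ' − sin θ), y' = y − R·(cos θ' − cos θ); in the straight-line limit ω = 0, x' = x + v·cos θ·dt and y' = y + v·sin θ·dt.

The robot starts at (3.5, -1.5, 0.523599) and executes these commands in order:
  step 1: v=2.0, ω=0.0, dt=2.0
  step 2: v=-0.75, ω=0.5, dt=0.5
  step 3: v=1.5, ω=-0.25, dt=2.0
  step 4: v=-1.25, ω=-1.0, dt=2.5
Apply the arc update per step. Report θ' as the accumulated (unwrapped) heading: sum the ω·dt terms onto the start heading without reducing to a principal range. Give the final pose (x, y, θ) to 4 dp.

step 1: θ'=0.5236 (straight) → pose (6.9641, 0.5000, 0.5236)
step 2: θ'=0.7736 (R=-1.5000) → pose (6.6660, 0.2741, 0.7736)
step 3: θ'=0.2736 (R=-6.0000) → pose (9.2371, 1.7585, 0.2736)
step 4: θ'=-2.2264 (R=1.2500) → pose (7.9085, 3.7240, -2.2264)

(7.9085, 3.7240, -2.2264)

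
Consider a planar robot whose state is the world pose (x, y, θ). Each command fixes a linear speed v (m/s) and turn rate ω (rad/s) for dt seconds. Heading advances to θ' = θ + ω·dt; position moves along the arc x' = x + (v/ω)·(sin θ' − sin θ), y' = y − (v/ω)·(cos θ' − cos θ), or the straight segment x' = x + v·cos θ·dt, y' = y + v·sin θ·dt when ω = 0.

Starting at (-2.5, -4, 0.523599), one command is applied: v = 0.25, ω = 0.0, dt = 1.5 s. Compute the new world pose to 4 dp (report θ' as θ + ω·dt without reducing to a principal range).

(-2.1752, -3.8125, 0.5236)

θ' = 0.5236 + 0.0·1.5 = 0.5236
ω = 0 → straight: x' = -2.5 + 0.25·cos(0.5236)·1.5 = -2.1752
y' = -4 + 0.25·sin(0.5236)·1.5 = -3.8125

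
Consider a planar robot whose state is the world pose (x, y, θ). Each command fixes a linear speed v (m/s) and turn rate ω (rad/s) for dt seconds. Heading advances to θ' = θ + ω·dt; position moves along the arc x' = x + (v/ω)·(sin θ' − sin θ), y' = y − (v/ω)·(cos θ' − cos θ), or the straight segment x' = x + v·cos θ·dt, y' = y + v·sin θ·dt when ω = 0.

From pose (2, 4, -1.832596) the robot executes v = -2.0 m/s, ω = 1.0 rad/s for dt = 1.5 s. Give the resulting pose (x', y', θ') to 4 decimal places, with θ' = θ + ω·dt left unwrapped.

θ' = -1.8326 + 1.0·1.5 = -0.3326
R = v/ω = -2.0/1.0 = -2.0000
x' = 2 + -2.0000·(sin -0.3326 − sin -1.8326) = 0.7211
y' = 4 − -2.0000·(cos -0.3326 − cos -1.8326) = 6.4080

(0.7211, 6.4080, -0.3326)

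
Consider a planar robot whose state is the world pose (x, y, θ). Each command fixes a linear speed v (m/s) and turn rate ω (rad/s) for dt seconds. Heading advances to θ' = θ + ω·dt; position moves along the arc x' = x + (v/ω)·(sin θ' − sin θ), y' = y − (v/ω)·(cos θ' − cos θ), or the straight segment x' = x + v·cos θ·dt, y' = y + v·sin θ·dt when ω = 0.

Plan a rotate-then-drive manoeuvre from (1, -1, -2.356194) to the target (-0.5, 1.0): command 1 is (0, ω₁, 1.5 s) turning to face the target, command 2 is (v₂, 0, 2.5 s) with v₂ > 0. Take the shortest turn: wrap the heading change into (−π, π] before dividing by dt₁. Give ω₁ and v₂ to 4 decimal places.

heading to target = atan2(1−-1, -0.5−1) = 2.2143
Δθ = wrap(2.2143 − -2.3562) = -1.7127; ω₁ = Δθ/dt₁ = -1.1418
distance = √((-0.5−1)² + (1−-1)²) = 2.5000; v₂ = distance/dt₂ = 1.0000

ω₁ = -1.1418, v₂ = 1.0000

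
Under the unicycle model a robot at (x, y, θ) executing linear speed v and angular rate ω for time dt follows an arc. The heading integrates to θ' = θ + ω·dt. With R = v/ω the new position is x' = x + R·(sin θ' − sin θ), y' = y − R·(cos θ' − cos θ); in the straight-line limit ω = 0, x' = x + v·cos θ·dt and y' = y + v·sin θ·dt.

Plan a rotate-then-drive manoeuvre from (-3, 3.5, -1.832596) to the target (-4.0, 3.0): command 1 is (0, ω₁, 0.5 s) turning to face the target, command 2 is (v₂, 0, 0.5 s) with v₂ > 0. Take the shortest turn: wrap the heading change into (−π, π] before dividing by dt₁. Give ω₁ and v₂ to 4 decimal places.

heading to target = atan2(3−3.5, -4−-3) = -2.6779
Δθ = wrap(-2.6779 − -1.8326) = -0.8453; ω₁ = Δθ/dt₁ = -1.6907
distance = √((-4−-3)² + (3−3.5)²) = 1.1180; v₂ = distance/dt₂ = 2.2361

ω₁ = -1.6907, v₂ = 2.2361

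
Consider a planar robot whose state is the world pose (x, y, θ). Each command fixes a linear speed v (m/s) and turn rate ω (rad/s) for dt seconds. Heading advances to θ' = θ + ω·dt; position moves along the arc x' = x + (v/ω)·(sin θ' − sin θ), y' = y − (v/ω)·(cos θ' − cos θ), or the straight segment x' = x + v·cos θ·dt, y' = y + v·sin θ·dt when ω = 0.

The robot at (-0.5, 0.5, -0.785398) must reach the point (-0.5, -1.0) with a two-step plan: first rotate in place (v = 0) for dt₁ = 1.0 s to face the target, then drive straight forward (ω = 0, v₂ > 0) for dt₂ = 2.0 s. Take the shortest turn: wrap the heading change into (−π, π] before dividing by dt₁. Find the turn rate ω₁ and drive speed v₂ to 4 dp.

heading to target = atan2(-1−0.5, -0.5−-0.5) = -1.5708
Δθ = wrap(-1.5708 − -0.7854) = -0.7854; ω₁ = Δθ/dt₁ = -0.7854
distance = √((-0.5−-0.5)² + (-1−0.5)²) = 1.5000; v₂ = distance/dt₂ = 0.7500

ω₁ = -0.7854, v₂ = 0.7500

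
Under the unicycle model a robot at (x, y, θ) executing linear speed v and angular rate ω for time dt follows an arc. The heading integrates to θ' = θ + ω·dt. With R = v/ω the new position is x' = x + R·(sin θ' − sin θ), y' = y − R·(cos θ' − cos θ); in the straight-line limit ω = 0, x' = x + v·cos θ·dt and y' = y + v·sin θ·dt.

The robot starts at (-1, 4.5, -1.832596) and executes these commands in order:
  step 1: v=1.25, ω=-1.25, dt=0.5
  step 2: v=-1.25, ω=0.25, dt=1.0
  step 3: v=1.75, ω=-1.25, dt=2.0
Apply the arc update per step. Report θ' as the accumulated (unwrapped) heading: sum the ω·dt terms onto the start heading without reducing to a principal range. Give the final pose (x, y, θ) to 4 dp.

(-2.9991, 5.7117, -4.7076)

step 1: θ'=-2.4576 (R=-1.0000) → pose (-1.3340, 3.9838, -2.4576)
step 2: θ'=-2.2076 (R=-5.0000) → pose (-0.4735, 4.8859, -2.2076)
step 3: θ'=-4.7076 (R=-1.4000) → pose (-2.9991, 5.7117, -4.7076)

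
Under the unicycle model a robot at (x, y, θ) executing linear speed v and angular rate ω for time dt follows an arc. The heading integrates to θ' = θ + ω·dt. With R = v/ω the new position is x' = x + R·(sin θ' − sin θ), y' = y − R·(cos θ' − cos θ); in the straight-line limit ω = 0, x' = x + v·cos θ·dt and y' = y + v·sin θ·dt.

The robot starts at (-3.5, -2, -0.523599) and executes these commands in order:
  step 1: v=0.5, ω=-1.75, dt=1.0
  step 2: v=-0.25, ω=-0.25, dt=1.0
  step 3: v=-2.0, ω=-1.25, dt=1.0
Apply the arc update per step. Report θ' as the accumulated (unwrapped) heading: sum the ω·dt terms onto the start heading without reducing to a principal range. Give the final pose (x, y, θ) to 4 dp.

step 1: θ'=-2.2736 (R=-0.2857) → pose (-3.4248, -2.4321, -2.2736)
step 2: θ'=-2.5236 (R=1.0000) → pose (-3.2412, -2.2634, -2.5236)
step 3: θ'=-3.7736 (R=1.6000) → pose (-1.3689, -2.2765, -3.7736)

(-1.3689, -2.2765, -3.7736)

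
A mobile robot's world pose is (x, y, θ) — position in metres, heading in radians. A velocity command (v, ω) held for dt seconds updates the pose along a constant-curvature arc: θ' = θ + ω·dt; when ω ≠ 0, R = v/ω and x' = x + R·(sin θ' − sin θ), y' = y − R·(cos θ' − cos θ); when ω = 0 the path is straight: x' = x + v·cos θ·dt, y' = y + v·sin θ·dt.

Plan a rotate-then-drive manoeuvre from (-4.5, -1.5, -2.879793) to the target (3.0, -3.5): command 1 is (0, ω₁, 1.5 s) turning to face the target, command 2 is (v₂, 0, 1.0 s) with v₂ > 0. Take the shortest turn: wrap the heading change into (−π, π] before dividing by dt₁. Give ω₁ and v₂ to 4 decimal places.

ω₁ = 1.7461, v₂ = 7.7621

heading to target = atan2(-3.5−-1.5, 3−-4.5) = -0.2606
Δθ = wrap(-0.2606 − -2.8798) = 2.6192; ω₁ = Δθ/dt₁ = 1.7461
distance = √((3−-4.5)² + (-3.5−-1.5)²) = 7.7621; v₂ = distance/dt₂ = 7.7621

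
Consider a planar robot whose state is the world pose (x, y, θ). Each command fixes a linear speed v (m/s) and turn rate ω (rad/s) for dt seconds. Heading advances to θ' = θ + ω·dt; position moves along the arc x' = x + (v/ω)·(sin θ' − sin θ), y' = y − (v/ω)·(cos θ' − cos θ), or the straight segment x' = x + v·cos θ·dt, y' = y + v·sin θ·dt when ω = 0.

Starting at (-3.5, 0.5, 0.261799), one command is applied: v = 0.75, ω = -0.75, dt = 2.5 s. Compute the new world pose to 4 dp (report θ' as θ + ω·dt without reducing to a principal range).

θ' = 0.2618 + -0.75·2.5 = -1.6132
R = v/ω = 0.75/-0.75 = -1.0000
x' = -3.5 + -1.0000·(sin -1.6132 − sin 0.2618) = -2.2421
y' = 0.5 − -1.0000·(cos -1.6132 − cos 0.2618) = -0.5083

(-2.2421, -0.5083, -1.6132)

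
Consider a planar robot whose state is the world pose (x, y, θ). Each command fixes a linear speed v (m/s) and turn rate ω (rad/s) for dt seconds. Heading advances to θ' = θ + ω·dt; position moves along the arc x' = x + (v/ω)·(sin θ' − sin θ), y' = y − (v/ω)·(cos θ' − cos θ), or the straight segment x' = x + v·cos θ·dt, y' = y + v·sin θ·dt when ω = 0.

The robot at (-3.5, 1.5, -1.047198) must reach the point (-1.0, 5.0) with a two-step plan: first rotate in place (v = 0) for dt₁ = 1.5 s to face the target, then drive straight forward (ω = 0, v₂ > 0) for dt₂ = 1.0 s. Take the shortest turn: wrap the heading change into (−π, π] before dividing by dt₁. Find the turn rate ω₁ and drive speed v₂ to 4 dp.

ω₁ = 1.3318, v₂ = 4.3012

heading to target = atan2(5−1.5, -1−-3.5) = 0.9505
Δθ = wrap(0.9505 − -1.0472) = 1.9977; ω₁ = Δθ/dt₁ = 1.3318
distance = √((-1−-3.5)² + (5−1.5)²) = 4.3012; v₂ = distance/dt₂ = 4.3012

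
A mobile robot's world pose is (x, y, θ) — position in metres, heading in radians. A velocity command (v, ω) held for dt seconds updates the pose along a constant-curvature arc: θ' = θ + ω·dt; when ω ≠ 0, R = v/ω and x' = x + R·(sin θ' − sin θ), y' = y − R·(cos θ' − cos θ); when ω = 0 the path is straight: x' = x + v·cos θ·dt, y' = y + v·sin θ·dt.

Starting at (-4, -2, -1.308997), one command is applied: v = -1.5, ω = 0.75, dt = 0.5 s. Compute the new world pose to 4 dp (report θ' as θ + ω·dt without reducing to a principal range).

θ' = -1.3090 + 0.75·0.5 = -0.9340
R = v/ω = -1.5/0.75 = -2.0000
x' = -4 + -2.0000·(sin -0.9340 − sin -1.3090) = -4.3238
y' = -2 − -2.0000·(cos -0.9340 − cos -1.3090) = -1.3284

(-4.3238, -1.3284, -0.9340)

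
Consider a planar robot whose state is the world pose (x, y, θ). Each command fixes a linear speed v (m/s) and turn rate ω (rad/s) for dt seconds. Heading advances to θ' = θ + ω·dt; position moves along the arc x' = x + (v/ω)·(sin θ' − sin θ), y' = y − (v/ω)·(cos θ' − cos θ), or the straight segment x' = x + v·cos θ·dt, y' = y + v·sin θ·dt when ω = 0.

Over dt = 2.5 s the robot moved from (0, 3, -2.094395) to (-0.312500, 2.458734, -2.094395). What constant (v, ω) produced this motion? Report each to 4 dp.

Δθ = -2.094395 − -2.094395 = 0.000000
ω = Δθ/dt = 0.000000/2.5 = 0.0000
ω = 0 → v = (Δx·cos θ + Δy·sin θ)/dt = 0.2500

v = 0.2500, ω = 0.0000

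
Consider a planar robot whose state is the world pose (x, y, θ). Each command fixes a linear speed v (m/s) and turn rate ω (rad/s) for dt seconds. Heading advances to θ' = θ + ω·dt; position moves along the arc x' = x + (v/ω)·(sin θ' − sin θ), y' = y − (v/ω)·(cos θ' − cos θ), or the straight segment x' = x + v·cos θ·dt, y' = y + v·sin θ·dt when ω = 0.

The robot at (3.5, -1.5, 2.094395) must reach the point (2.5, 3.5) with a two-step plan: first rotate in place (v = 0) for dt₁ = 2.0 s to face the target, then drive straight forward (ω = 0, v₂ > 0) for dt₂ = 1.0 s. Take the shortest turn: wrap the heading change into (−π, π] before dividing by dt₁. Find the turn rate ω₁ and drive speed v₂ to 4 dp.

ω₁ = -0.1631, v₂ = 5.0990

heading to target = atan2(3.5−-1.5, 2.5−3.5) = 1.7682
Δθ = wrap(1.7682 − 2.0944) = -0.3262; ω₁ = Δθ/dt₁ = -0.1631
distance = √((2.5−3.5)² + (3.5−-1.5)²) = 5.0990; v₂ = distance/dt₂ = 5.0990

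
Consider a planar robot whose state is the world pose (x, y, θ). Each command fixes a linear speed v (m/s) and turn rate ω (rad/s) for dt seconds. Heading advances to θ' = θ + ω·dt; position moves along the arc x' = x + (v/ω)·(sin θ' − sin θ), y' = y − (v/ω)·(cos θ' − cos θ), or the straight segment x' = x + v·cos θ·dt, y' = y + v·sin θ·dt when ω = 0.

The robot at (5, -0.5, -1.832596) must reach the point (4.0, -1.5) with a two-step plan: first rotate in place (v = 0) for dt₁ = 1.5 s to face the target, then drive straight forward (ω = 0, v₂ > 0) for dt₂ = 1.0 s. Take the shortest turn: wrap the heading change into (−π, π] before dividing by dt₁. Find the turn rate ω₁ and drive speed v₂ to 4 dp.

ω₁ = -0.3491, v₂ = 1.4142

heading to target = atan2(-1.5−-0.5, 4−5) = -2.3562
Δθ = wrap(-2.3562 − -1.8326) = -0.5236; ω₁ = Δθ/dt₁ = -0.3491
distance = √((4−5)² + (-1.5−-0.5)²) = 1.4142; v₂ = distance/dt₂ = 1.4142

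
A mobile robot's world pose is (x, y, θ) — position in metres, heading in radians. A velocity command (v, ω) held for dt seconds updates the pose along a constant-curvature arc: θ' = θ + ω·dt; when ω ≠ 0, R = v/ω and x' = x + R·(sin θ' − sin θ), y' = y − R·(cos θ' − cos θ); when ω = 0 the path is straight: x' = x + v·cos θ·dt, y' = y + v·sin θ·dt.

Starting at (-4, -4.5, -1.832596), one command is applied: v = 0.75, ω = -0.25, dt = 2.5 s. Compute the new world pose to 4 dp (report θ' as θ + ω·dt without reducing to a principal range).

θ' = -1.8326 + -0.25·2.5 = -2.4576
R = v/ω = 0.75/-0.25 = -3.0000
x' = -4 + -3.0000·(sin -2.4576 − sin -1.8326) = -5.0021
y' = -4.5 − -3.0000·(cos -2.4576 − cos -1.8326) = -6.0487

(-5.0021, -6.0487, -2.4576)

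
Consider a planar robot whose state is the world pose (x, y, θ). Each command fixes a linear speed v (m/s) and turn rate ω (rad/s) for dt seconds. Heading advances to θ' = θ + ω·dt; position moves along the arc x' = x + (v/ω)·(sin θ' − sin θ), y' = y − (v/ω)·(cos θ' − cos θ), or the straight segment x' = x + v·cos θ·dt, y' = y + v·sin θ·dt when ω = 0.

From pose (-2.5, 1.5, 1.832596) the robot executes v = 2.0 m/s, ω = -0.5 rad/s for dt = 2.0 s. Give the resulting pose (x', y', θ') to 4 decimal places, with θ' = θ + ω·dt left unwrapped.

(-1.5950, 5.2271, 0.8326)

θ' = 1.8326 + -0.5·2.0 = 0.8326
R = v/ω = 2.0/-0.5 = -4.0000
x' = -2.5 + -4.0000·(sin 0.8326 − sin 1.8326) = -1.5950
y' = 1.5 − -4.0000·(cos 0.8326 − cos 1.8326) = 5.2271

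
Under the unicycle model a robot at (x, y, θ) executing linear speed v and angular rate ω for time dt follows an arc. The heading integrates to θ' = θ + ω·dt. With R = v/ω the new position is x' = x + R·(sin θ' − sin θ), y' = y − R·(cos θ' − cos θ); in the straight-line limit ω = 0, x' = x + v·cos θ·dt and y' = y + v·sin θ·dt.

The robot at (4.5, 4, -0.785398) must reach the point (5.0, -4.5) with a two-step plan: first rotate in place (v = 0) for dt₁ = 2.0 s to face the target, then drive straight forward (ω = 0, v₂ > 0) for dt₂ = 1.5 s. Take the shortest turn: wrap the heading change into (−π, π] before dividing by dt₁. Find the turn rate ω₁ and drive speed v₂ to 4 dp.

ω₁ = -0.3633, v₂ = 5.6765

heading to target = atan2(-4.5−4, 5−4.5) = -1.5120
Δθ = wrap(-1.5120 − -0.7854) = -0.7266; ω₁ = Δθ/dt₁ = -0.3633
distance = √((5−4.5)² + (-4.5−4)²) = 8.5147; v₂ = distance/dt₂ = 5.6765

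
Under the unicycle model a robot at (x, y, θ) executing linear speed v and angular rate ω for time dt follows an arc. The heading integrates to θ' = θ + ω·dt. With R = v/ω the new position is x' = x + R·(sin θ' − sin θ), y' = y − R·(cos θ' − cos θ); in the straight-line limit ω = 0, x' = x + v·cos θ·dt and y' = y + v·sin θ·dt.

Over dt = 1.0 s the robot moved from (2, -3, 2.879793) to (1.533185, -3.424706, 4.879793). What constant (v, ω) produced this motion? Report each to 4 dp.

Δθ = 4.879793 − 2.879793 = 2.000000
ω = Δθ/dt = 2.000000/1.0 = 2.0000
R = Δx/(sin θ' − sin θ) = 0.3750
v = R·ω = 0.3750·2.0000 = 0.7500

v = 0.7500, ω = 2.0000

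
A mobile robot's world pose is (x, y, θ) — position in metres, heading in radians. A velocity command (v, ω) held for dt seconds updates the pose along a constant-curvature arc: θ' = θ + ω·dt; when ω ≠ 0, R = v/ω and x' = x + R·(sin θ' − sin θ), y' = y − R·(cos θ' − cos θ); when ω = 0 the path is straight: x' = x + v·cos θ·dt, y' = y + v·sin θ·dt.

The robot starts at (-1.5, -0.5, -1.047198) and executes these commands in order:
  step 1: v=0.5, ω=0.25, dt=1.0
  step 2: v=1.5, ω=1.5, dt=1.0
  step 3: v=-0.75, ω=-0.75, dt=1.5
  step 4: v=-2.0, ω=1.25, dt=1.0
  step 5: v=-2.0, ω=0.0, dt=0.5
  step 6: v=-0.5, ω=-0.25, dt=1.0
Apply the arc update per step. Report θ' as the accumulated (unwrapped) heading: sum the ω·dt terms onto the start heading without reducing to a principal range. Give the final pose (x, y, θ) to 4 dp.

step 1: θ'=-0.7972 (R=2.0000) → pose (-1.1988, -0.8974, -0.7972)
step 2: θ'=0.7028 (R=1.0000) → pose (0.1630, -0.9617, 0.7028)
step 3: θ'=-0.4222 (R=1.0000) → pose (-0.8931, -1.1109, -0.4222)
step 4: θ'=0.8278 (R=-1.6000) → pose (-2.7271, -1.4880, 0.8278)
step 5: θ'=0.8278 (straight) → pose (-3.4036, -2.2245, 0.8278)
step 6: θ'=0.5778 (R=2.0000) → pose (-3.7841, -2.5468, 0.5778)

(-3.7841, -2.5468, 0.5778)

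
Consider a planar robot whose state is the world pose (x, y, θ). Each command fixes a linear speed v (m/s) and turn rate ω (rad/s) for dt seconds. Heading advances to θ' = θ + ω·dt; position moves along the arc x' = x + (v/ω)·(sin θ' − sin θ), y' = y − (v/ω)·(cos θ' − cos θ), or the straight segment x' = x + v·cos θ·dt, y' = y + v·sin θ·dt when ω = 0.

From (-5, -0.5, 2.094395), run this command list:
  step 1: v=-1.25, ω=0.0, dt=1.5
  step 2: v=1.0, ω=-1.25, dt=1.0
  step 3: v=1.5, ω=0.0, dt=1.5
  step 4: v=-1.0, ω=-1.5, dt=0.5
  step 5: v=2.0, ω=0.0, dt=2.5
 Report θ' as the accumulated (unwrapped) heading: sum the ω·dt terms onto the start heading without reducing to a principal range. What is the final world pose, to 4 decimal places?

(2.0689, 0.7399, 0.0944)

step 1: θ'=2.0944 (straight) → pose (-4.0625, -2.1238, 2.0944)
step 2: θ'=0.8444 (R=-0.8000) → pose (-3.9677, -1.1925, 0.8444)
step 3: θ'=0.8444 (straight) → pose (-2.4733, 0.4896, 0.8444)
step 4: θ'=0.0944 (R=0.6667) → pose (-2.9089, 0.2687, 0.0944)
step 5: θ'=0.0944 (straight) → pose (2.0689, 0.7399, 0.0944)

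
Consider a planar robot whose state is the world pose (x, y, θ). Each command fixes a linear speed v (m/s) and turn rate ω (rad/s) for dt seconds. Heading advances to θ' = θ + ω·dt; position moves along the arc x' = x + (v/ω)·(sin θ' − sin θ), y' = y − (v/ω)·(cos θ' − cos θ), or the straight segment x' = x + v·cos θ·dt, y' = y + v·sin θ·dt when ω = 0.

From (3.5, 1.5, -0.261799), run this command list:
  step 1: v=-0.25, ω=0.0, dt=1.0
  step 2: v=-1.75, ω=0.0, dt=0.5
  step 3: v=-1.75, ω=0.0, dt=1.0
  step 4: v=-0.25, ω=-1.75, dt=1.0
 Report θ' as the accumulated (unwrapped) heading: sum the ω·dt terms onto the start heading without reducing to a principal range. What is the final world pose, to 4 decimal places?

step 1: θ'=-0.2618 (straight) → pose (3.2585, 1.5647, -0.2618)
step 2: θ'=-0.2618 (straight) → pose (2.4133, 1.7912, -0.2618)
step 3: θ'=-0.2618 (straight) → pose (0.7230, 2.2441, -0.2618)
step 4: θ'=-2.0118 (R=0.1429) → pose (0.6307, 2.4431, -2.0118)

(0.6307, 2.4431, -2.0118)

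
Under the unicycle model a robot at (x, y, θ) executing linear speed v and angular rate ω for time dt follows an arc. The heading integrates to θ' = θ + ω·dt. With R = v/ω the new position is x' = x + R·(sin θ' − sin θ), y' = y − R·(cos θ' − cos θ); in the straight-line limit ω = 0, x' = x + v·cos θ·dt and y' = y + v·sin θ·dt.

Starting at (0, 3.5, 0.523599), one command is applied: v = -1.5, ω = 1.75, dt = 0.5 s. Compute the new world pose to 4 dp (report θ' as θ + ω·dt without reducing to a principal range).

(-0.4159, 2.9046, 1.3986)

θ' = 0.5236 + 1.75·0.5 = 1.3986
R = v/ω = -1.5/1.75 = -0.8571
x' = 0 + -0.8571·(sin 1.3986 − sin 0.5236) = -0.4159
y' = 3.5 − -0.8571·(cos 1.3986 − cos 0.5236) = 2.9046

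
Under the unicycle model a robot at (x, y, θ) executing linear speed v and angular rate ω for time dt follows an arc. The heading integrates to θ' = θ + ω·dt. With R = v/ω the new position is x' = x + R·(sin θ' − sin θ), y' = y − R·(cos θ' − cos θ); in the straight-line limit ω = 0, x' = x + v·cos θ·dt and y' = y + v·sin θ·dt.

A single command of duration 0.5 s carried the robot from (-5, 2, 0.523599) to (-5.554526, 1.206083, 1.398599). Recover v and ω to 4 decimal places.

Δθ = 1.398599 − 0.523599 = 0.875000
ω = Δθ/dt = 0.875000/0.5 = 1.7500
R = −Δy/(cos θ' − cos θ) = -1.1429
v = R·ω = -1.1429·1.7500 = -2.0000

v = -2.0000, ω = 1.7500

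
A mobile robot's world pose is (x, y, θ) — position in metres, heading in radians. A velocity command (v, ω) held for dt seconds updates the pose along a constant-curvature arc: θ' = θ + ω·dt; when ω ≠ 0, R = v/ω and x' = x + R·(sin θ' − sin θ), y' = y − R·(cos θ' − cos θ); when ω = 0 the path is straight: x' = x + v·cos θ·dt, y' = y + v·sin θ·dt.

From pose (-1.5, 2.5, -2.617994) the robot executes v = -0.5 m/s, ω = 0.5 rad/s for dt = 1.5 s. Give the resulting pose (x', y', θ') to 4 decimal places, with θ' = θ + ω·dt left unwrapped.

θ' = -2.6180 + 0.5·1.5 = -1.8680
R = v/ω = -0.5/0.5 = -1.0000
x' = -1.5 + -1.0000·(sin -1.8680 − sin -2.6180) = -1.0438
y' = 2.5 − -1.0000·(cos -1.8680 − cos -2.6180) = 3.0732

(-1.0438, 3.0732, -1.8680)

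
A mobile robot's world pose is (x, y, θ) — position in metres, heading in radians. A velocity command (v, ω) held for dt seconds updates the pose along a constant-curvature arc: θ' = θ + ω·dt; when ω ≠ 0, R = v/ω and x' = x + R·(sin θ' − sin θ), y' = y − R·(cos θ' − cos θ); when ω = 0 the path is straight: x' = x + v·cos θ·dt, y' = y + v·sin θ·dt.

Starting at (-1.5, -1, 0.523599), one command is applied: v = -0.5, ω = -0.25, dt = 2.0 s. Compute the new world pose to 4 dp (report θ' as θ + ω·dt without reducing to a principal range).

θ' = 0.5236 + -0.25·2.0 = 0.0236
R = v/ω = -0.5/-0.25 = 2.0000
x' = -1.5 + 2.0000·(sin 0.0236 − sin 0.5236) = -2.4528
y' = -1 − 2.0000·(cos 0.0236 − cos 0.5236) = -1.2674

(-2.4528, -1.2674, 0.0236)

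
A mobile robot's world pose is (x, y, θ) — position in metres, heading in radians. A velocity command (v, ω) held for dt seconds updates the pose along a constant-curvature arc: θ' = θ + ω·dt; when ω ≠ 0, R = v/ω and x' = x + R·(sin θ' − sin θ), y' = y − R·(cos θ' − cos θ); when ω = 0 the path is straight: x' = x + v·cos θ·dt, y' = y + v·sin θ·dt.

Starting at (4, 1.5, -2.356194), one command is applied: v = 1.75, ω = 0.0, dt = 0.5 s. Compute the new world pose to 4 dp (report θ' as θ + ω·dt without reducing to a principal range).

θ' = -2.3562 + 0.0·0.5 = -2.3562
ω = 0 → straight: x' = 4 + 1.75·cos(-2.3562)·0.5 = 3.3813
y' = 1.5 + 1.75·sin(-2.3562)·0.5 = 0.8813

(3.3813, 0.8813, -2.3562)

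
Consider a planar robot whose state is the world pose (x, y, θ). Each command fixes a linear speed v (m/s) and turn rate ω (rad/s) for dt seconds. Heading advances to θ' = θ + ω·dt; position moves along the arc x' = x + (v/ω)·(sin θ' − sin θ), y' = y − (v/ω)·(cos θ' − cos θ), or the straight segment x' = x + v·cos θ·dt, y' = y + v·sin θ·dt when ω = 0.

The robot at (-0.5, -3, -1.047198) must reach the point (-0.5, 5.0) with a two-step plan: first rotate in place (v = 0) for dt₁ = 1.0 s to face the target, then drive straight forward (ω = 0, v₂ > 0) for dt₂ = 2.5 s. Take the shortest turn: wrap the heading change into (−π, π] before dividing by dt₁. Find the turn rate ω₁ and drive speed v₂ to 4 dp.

ω₁ = 2.6180, v₂ = 3.2000

heading to target = atan2(5−-3, -0.5−-0.5) = 1.5708
Δθ = wrap(1.5708 − -1.0472) = 2.6180; ω₁ = Δθ/dt₁ = 2.6180
distance = √((-0.5−-0.5)² + (5−-3)²) = 8.0000; v₂ = distance/dt₂ = 3.2000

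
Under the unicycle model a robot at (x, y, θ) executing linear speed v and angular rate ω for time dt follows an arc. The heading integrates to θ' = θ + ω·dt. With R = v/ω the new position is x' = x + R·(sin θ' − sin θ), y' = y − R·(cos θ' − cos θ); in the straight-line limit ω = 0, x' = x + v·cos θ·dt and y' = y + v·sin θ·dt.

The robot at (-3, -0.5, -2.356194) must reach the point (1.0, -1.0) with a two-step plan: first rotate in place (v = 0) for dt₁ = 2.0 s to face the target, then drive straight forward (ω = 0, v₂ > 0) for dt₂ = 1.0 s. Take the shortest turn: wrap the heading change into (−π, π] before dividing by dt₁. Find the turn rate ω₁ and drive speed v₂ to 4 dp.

heading to target = atan2(-1−-0.5, 1−-3) = -0.1244
Δθ = wrap(-0.1244 − -2.3562) = 2.2318; ω₁ = Δθ/dt₁ = 1.1159
distance = √((1−-3)² + (-1−-0.5)²) = 4.0311; v₂ = distance/dt₂ = 4.0311

ω₁ = 1.1159, v₂ = 4.0311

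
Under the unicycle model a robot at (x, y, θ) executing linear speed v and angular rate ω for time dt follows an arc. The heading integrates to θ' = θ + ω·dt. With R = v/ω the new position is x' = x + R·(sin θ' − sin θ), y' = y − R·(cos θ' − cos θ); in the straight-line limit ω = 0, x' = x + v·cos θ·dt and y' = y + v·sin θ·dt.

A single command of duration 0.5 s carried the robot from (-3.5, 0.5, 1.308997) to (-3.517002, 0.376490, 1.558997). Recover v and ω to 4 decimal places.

v = -0.2500, ω = 0.5000

Δθ = 1.558997 − 1.308997 = 0.250000
ω = Δθ/dt = 0.250000/0.5 = 0.5000
R = −Δy/(cos θ' − cos θ) = -0.5000
v = R·ω = -0.5000·0.5000 = -0.2500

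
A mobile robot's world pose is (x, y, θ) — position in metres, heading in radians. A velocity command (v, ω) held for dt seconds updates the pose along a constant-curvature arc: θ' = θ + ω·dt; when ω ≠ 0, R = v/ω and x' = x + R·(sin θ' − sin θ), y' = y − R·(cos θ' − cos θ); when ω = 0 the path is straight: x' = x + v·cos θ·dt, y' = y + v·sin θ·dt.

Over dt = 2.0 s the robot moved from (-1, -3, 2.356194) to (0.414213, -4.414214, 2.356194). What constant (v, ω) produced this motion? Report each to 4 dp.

Δθ = 2.356194 − 2.356194 = 0.000000
ω = Δθ/dt = 0.000000/2.0 = 0.0000
ω = 0 → v = (Δx·cos θ + Δy·sin θ)/dt = -1.0000

v = -1.0000, ω = 0.0000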